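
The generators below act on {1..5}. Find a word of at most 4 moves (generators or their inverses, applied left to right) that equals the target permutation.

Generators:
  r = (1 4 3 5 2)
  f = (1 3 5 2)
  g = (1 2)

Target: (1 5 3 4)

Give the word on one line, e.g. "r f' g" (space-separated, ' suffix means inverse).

g' r'

  after g': (1 2)
  after r': (1 5 3 4)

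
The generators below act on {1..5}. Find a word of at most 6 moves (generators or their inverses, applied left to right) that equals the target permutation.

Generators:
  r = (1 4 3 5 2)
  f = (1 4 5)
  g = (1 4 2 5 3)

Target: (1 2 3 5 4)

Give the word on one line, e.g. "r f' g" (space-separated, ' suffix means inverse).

  after r: (1 4 3 5 2)
  after f: (1 5 2 4 3)
  after r: (1 2 3 4 5)
  after f: (1 2 3 5 4)

r f r f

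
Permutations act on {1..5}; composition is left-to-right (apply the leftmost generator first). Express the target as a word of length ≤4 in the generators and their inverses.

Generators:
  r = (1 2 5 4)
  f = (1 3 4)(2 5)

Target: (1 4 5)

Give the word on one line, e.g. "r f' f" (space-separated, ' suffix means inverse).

f' f' f' r'

  after f': (1 4 3)(2 5)
  after f': (1 3 4)
  after f': (2 5)
  after r': (1 4 5)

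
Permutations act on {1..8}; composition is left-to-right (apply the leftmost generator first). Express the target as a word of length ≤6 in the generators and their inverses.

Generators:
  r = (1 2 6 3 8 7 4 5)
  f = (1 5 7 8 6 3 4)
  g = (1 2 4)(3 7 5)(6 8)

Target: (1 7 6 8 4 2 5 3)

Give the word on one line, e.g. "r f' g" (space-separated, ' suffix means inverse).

r r g f'

  after r: (1 2 6 3 8 7 4 5)
  after r: (1 6 8 4)(2 3 7 5)
  after g: (1 8)(2 7 3 5 4)
  after f': (1 7 6 8 4 2 5 3)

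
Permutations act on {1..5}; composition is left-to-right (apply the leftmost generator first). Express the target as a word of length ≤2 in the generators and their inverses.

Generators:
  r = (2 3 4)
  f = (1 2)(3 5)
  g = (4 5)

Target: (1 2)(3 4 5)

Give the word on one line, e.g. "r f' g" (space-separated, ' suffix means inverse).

  after f: (1 2)(3 5)
  after g': (1 2)(3 4 5)

f g'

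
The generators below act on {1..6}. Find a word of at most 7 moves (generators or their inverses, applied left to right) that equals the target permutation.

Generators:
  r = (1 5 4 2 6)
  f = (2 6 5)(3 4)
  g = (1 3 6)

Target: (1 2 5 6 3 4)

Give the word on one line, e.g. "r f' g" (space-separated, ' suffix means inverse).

g' f r r g'

  after g': (1 6 3)
  after f: (1 5 2 6 4 3)
  after r: (1 4 3 5 6 2)
  after r: (1 2 5)(3 4)
  after g': (1 2 5 6 3 4)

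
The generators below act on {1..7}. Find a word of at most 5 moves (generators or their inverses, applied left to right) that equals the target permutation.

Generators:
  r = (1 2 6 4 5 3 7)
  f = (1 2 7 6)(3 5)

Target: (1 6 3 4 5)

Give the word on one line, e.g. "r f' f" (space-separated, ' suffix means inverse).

r' f r' r' f'

  after r': (1 7 3 5 4 6 2)
  after f: (1 6 7 5 4)
  after r': (1 2)(3 5 6)(4 7)
  after r': (2 7 6 5)(3 4)
  after f': (1 6 3 4 5)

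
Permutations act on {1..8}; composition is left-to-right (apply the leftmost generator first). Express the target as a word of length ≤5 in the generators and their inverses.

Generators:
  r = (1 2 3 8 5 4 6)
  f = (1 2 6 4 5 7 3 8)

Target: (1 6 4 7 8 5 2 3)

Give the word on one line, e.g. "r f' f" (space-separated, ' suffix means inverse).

r' f r

  after r': (1 6 4 5 8 3 2)
  after f: (1 4 7 3 6 5)
  after r: (1 6 4 7 8 5 2 3)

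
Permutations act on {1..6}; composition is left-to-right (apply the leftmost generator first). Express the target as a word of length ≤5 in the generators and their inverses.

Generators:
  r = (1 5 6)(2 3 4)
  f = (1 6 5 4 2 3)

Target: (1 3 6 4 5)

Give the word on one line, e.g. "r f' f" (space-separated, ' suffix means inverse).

r' f f r'

  after r': (1 6 5)(2 4 3)
  after f: (1 5 6 4)
  after f: (1 4 6 2 3)
  after r': (1 3 6 4 5)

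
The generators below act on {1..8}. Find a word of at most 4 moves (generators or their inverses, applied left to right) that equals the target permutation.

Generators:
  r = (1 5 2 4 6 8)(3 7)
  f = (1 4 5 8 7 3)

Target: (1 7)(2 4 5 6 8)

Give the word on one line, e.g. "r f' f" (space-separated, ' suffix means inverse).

f' r

  after f': (1 3 7 8 5 4)
  after r: (1 7)(2 4 5 6 8)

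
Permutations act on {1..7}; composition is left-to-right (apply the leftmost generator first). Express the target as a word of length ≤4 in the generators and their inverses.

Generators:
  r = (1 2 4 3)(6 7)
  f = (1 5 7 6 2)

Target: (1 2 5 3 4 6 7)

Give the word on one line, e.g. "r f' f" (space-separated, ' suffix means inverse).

f' r' f'

  after f': (1 2 6 7 5)
  after r': (2 7 5 3 4)
  after f': (1 2 5 3 4 6 7)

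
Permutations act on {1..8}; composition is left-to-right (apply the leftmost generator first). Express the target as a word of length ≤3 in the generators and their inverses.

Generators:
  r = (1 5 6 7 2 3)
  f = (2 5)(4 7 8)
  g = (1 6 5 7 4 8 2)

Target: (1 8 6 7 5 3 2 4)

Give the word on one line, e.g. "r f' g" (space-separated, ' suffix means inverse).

  after g': (1 2 8 4 7 5 6)
  after g': (1 8 7 6 2 4 5)
  after r': (1 8 6 7 5 3 2 4)

g' g' r'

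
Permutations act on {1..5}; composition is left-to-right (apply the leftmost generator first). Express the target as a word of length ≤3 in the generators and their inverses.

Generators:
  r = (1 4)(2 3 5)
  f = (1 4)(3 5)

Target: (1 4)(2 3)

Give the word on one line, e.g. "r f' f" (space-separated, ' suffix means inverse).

r f r'

  after r: (1 4)(2 3 5)
  after f: (2 5)
  after r': (1 4)(2 3)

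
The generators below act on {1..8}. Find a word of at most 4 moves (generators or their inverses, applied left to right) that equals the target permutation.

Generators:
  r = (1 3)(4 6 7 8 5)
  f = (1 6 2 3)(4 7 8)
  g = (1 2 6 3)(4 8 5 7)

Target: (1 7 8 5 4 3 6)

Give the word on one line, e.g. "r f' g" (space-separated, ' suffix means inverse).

  after f: (1 6 2 3)(4 7 8)
  after r': (1 4 6 2)(5 8)
  after f': (1 8 5 7 4)(2 3)
  after f': (1 7 8 5 4 3 6)

f r' f' f'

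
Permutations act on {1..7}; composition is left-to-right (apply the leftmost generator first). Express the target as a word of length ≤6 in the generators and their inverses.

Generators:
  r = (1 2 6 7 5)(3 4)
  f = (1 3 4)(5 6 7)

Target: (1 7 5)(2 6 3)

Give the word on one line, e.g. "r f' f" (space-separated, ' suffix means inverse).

r f r f' f'

  after r: (1 2 6 7 5)(3 4)
  after f: (1 2 7 6 5 3)
  after r: (1 6)(2 5 4 3)
  after f': (1 5 3 2 7 6 4)
  after f': (1 7 5)(2 6 3)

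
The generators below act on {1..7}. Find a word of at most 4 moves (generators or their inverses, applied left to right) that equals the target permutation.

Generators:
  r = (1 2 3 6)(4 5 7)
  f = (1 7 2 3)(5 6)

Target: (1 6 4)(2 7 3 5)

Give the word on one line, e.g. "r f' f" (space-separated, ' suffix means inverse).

f r' f'

  after f: (1 7 2 3)(5 6)
  after r': (1 5 3 6 4 7)
  after f': (1 6 4)(2 7 3 5)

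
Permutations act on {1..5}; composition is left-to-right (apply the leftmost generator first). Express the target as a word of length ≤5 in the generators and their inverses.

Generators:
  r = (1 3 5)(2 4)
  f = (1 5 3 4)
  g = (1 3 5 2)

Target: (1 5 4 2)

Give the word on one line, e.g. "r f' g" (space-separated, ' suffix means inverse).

  after f': (1 4 3 5)
  after r': (1 2 4)
  after g: (2 4 3 5)
  after r: (1 3)(4 5)
  after g: (1 5 4 2)

f' r' g r g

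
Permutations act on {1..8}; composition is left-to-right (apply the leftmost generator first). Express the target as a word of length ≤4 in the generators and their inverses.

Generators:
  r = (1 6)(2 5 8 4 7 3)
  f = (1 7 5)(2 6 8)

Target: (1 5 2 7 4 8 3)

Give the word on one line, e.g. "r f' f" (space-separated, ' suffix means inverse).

f' r f r

  after f': (1 5 7)(2 8 6)
  after r: (1 8)(2 4 7 6 5 3)
  after f: (1 2 4 5 3 6)(7 8)
  after r: (1 5 2 7 4 8 3)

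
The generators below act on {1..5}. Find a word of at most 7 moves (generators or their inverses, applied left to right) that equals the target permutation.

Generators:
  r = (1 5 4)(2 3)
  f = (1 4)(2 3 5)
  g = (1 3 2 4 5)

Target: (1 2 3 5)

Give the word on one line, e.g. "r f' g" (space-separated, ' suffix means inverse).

r f' g f g

  after r: (1 5 4)(2 3)
  after f': (1 3 5)
  after g: (1 2 4 5 3)
  after f: (1 3 4 2)
  after g: (1 2 3 5)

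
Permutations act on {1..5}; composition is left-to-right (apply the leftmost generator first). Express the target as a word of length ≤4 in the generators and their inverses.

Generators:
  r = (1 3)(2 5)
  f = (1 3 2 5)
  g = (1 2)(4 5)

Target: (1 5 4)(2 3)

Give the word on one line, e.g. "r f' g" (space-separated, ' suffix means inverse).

g f

  after g: (1 2)(4 5)
  after f: (1 5 4)(2 3)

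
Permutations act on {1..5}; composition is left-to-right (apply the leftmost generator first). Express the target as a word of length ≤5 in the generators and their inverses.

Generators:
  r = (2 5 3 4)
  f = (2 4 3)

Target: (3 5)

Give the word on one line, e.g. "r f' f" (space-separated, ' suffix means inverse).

  after r': (2 4 3 5)
  after f: (2 3 5 4)
  after f: (3 5)

r' f f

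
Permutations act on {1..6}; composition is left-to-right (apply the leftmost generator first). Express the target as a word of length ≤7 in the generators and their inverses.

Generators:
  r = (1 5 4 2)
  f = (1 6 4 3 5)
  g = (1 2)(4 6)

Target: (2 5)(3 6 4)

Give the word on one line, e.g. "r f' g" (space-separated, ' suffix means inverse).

  after f: (1 6 4 3 5)
  after r: (1 6 2)(3 4)
  after g': (1 4 3 6)
  after r': (1 5)(2 4 3 6)
  after r': (2 5)(3 6 4)

f r g' r' r'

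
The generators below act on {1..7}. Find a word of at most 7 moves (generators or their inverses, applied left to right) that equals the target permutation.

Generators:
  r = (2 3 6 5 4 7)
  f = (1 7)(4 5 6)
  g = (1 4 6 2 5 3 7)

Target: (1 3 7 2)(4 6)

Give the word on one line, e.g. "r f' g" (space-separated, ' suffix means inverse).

g g f' g f

  after g: (1 4 6 2 5 3 7)
  after g: (1 6 5 7 4 2 3)
  after f': (1 5)(2 3 7 6 4)
  after g: (1 3)(2 7)(4 5)
  after f: (1 3 7 2)(4 6)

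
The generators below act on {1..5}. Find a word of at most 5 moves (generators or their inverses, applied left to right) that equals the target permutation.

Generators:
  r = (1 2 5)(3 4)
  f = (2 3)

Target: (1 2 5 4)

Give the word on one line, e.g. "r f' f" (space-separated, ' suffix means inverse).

  after r': (1 5 2)(3 4)
  after f: (1 5 3 4 2)
  after r': (1 2 5 4)
  after f: (1 3 2 5 4)
  after f: (1 2 5 4)

r' f r' f f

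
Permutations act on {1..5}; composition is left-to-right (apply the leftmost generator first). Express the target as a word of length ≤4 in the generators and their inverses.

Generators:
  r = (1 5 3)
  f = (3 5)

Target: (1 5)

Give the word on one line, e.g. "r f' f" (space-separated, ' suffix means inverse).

r r f'

  after r: (1 5 3)
  after r: (1 3 5)
  after f': (1 5)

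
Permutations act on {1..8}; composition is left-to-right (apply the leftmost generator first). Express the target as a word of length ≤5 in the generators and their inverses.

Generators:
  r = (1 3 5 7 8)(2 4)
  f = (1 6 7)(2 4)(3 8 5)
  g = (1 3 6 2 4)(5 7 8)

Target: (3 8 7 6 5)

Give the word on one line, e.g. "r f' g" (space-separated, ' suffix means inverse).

  after f: (1 6 7)(2 4)(3 8 5)
  after r': (1 6 5)(3 7 8)
  after r': (1 6 3 5 8)(2 4)
  after f': (3 8 7 6 5)

f r' r' f'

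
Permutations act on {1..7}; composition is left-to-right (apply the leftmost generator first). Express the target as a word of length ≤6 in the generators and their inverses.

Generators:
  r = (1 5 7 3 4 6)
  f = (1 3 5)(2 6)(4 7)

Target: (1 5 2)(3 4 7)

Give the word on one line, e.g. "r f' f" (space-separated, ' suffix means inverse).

f' r r f

  after f': (1 5 3)(2 6)(4 7)
  after r: (1 7 6 2)(3 5 4)
  after r: (1 3 7)(2 5 6)
  after f: (1 5 2)(3 4 7)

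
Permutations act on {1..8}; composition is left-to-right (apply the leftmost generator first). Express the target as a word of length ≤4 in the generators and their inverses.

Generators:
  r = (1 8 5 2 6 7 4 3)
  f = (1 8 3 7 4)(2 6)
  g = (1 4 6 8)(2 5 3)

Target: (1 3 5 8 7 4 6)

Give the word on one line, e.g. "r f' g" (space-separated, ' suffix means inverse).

  after f: (1 8 3 7 4)(2 6)
  after r': (3 6 5 8 4)
  after g: (1 4 2 5)(3 8 6)
  after r: (1 3 5 8 7 4 6)

f r' g r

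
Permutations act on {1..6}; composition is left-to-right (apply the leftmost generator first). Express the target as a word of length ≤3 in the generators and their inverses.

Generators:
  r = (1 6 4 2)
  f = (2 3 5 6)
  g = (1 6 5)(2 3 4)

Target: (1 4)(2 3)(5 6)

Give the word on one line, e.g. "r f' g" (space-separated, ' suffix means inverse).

g' g' r

  after g': (1 5 6)(2 4 3)
  after g': (1 6 5)(2 3 4)
  after r: (1 4)(2 3)(5 6)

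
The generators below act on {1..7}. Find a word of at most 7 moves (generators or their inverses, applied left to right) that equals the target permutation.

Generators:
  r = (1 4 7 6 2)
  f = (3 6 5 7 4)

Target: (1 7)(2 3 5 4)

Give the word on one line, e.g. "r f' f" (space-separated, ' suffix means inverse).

r' r' f' f' f'

  after r': (1 2 6 7 4)
  after r': (1 6 4 2 7)
  after f': (1 3 4 2 5 6 7)
  after f': (1 4 2 6 5 3 7)
  after f': (1 7)(2 3 5 4)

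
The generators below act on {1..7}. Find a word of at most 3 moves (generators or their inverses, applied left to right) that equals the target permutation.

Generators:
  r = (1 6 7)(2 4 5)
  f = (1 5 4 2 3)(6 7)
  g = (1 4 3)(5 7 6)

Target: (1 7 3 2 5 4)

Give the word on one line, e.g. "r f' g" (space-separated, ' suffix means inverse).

r f'

  after r: (1 6 7)(2 4 5)
  after f': (1 7 3 2 5 4)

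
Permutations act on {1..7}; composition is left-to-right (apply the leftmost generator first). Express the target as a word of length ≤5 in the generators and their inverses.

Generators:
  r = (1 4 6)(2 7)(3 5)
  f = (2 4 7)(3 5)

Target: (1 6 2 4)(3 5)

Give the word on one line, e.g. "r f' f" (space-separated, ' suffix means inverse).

  after r': (1 6 4)(2 7)(3 5)
  after f: (1 6 7 4)
  after f: (1 6 2 4)(3 5)

r' f f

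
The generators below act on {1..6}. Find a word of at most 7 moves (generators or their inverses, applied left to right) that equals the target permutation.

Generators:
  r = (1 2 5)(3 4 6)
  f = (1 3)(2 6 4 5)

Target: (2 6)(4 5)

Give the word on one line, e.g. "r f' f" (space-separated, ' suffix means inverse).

f r f f r'

  after f: (1 3)(2 6 4 5)
  after r: (1 4)(2 3)
  after f: (1 5 2)(3 6 4)
  after f: (1 2 3 4)(5 6)
  after r': (2 6)(4 5)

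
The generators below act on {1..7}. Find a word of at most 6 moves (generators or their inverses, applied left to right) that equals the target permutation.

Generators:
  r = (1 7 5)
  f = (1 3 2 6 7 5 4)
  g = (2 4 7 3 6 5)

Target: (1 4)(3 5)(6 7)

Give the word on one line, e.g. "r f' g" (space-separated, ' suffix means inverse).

  after f: (1 3 2 6 7 5 4)
  after r: (1 3 2 6 5 4 7)
  after f: (1 2 7 3 6 4 5)
  after r: (1 2 5 7 3 6 4)
  after g: (1 4)(3 5)(6 7)

f r f r g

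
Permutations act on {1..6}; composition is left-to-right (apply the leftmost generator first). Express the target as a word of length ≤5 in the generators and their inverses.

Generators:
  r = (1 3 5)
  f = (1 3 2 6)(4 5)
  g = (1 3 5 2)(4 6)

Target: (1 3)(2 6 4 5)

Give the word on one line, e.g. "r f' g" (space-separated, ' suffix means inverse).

f' r f g

  after f': (1 6 2 3)(4 5)
  after r: (1 6 2 5 4)
  after f: (2 4 3)
  after g: (1 3)(2 6 4 5)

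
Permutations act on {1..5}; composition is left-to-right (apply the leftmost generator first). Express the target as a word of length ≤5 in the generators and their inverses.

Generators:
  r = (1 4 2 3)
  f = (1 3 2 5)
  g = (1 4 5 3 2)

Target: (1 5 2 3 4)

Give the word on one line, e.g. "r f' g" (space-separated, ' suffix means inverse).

g' g' f f

  after g': (1 2 3 5 4)
  after g': (1 3 4 2 5)
  after f: (1 2)(3 4 5)
  after f: (1 5 2 3 4)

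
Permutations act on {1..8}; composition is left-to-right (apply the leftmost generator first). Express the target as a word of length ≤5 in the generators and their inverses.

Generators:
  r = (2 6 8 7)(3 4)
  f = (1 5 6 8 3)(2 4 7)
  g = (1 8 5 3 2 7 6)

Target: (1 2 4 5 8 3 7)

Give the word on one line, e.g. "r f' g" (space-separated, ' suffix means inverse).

r' f' g

  after r': (2 7 8 6)(3 4)
  after f': (1 3 2 4 8 5)(6 7)
  after g: (1 2 4 5 8 3 7)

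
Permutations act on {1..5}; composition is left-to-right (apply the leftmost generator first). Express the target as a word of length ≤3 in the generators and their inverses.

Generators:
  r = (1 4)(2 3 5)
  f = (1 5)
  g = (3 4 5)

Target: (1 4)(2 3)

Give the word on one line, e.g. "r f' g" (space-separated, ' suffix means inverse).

g' r f

  after g': (3 5 4)
  after r: (1 4 5)(2 3)
  after f: (1 4)(2 3)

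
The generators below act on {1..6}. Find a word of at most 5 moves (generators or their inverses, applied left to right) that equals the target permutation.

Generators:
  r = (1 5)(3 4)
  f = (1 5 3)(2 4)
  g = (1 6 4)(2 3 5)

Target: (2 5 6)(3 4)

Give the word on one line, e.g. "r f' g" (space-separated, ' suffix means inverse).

  after f: (1 5 3)(2 4)
  after f: (1 3 5)
  after g: (1 5 6 4)(2 3)
  after f': (2 5 6)(3 4)

f f g f'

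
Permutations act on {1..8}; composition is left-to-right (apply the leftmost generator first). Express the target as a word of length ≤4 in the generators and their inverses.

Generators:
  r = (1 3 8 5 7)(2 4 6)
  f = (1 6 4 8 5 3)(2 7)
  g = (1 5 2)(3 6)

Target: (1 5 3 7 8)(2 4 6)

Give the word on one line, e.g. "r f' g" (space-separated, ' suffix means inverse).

  after r': (1 7 5 8 3)(2 6 4)
  after r': (1 5 3 7 8)(2 4 6)

r' r'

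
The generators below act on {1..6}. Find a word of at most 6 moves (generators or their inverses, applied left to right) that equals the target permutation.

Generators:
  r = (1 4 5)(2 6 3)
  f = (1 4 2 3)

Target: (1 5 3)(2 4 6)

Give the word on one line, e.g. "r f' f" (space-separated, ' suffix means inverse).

  after f': (1 3 2 4)
  after f': (1 2)(3 4)
  after f': (1 4 2 3)
  after r: (1 5)(3 4 6)
  after f': (1 5 3)(2 4 6)

f' f' f' r f'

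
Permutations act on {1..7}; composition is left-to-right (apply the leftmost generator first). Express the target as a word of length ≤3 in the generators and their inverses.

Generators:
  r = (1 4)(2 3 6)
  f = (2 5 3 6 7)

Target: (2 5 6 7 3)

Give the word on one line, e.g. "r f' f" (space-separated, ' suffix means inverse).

r f' r'

  after r: (1 4)(2 3 6)
  after f': (1 4)(2 5)(6 7)
  after r': (2 5 6 7 3)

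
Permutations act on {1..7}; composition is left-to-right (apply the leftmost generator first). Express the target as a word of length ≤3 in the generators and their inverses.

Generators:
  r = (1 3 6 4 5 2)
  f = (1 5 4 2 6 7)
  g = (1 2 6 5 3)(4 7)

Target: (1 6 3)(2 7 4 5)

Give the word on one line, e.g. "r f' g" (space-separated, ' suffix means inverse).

  after r': (1 2 5 4 6 3)
  after r': (1 5 6)(2 4 3)
  after g': (1 6 3)(2 7 4 5)

r' r' g'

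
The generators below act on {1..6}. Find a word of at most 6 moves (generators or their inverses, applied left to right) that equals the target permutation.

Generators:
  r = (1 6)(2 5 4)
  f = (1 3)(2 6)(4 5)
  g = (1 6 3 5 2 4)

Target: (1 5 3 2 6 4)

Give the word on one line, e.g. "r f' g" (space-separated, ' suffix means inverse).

f g' r g' r'

  after f: (1 3)(2 6)(4 5)
  after g': (1 6 5 2)(3 4)
  after r: (2 6 4 3)
  after g': (1 4 6 2)(3 5)
  after r': (1 5 3 2 6 4)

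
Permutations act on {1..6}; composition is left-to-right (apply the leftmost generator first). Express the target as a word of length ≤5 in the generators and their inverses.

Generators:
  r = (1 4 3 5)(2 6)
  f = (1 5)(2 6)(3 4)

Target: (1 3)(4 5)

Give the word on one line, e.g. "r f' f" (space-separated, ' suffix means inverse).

r f' f' r

  after r: (1 4 3 5)(2 6)
  after f': (1 3)
  after f': (1 4 3 5)(2 6)
  after r: (1 3)(4 5)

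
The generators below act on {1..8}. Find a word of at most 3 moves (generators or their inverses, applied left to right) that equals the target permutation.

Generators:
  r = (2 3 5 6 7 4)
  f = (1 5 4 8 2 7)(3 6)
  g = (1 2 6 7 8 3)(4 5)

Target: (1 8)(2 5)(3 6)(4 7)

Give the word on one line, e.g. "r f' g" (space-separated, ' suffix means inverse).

f' f' f'

  after f': (1 7 2 8 4 5)(3 6)
  after f': (1 2 4)(5 7 8)
  after f': (1 8)(2 5)(3 6)(4 7)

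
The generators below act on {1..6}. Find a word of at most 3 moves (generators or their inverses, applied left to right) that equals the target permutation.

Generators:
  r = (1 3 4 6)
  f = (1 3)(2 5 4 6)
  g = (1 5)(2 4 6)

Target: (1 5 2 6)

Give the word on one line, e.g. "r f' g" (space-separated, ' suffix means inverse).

f f g

  after f: (1 3)(2 5 4 6)
  after f: (2 4)(5 6)
  after g: (1 5 2 6)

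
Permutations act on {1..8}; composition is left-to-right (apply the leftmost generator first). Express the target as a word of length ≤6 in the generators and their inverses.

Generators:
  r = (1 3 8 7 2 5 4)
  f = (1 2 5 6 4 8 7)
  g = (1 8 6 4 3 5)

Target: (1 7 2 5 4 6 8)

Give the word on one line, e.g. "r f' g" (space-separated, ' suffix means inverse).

f g' r' g'

  after f: (1 2 5 6 4 8 7)
  after g': (1 2 3 4)(5 8 7)
  after r': (1 7 2)(3 5)
  after g': (1 7 2 5 4 6 8)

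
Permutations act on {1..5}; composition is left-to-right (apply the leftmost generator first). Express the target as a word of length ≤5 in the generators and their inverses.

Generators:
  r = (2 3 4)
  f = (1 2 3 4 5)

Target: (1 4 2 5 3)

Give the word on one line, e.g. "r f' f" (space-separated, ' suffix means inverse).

f f f

  after f: (1 2 3 4 5)
  after f: (1 3 5 2 4)
  after f: (1 4 2 5 3)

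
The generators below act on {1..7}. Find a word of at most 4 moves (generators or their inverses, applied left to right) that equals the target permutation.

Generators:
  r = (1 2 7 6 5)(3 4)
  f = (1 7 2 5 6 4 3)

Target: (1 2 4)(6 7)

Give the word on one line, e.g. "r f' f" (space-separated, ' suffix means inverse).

r' r' r' f

  after r': (1 5 6 7 2)(3 4)
  after r': (1 6 2 5 7)
  after r': (1 7 5 2 6)(3 4)
  after f: (1 2 4)(6 7)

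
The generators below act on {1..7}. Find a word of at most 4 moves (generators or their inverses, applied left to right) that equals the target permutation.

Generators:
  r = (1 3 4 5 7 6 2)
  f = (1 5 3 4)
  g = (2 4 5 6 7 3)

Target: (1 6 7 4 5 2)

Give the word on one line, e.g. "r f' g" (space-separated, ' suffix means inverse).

f g f

  after f: (1 5 3 4)
  after g: (1 6 7 3 5 2 4)
  after f: (1 6 7 4 5 2)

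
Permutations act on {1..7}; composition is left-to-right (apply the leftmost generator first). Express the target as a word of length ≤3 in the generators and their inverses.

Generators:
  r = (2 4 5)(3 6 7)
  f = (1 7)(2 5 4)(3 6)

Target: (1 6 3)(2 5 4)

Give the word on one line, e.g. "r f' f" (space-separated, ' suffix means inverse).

f r f

  after f: (1 7)(2 5 4)(3 6)
  after r: (1 3 7)
  after f: (1 6 3)(2 5 4)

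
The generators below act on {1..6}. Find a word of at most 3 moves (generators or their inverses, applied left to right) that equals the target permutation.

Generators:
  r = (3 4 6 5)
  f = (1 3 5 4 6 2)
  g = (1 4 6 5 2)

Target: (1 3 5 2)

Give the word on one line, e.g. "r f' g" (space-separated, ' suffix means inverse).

  after g: (1 4 6 5 2)
  after r': (1 3 5 2)

g r'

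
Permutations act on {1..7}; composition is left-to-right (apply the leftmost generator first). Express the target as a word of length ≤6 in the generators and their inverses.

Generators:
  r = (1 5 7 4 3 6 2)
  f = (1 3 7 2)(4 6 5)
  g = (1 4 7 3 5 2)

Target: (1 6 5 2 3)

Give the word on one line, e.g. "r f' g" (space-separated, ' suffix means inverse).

  after g': (1 2 5 3 7 4)
  after r: (2 7 3 4 5 6)
  after g: (1 4 2 3 7 5 6)
  after f: (1 6 3 2 7 4)
  after g: (1 6 5 2 3)

g' r g f g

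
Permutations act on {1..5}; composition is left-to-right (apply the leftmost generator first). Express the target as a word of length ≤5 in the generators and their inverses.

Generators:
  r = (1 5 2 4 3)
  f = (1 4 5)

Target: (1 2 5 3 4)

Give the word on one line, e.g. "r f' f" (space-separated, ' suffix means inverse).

  after f': (1 5 4)
  after r: (1 2 4 5 3)
  after f: (1 2 5 3 4)

f' r f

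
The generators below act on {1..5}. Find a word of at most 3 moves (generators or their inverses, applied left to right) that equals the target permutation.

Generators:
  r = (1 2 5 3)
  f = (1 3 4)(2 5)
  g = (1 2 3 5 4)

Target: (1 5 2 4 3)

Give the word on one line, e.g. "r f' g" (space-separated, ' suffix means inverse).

g' g'

  after g': (1 4 5 3 2)
  after g': (1 5 2 4 3)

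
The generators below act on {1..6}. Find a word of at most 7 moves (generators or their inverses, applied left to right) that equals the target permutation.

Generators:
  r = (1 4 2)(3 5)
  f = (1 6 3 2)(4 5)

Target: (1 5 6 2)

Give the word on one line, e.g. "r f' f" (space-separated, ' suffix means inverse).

  after f': (1 2 3 6)(4 5)
  after r': (1 4 3 6 2 5)
  after f: (1 5 6)(2 4)
  after r: (1 3 5 6 4)
  after r: (1 5 6 2)

f' r' f r r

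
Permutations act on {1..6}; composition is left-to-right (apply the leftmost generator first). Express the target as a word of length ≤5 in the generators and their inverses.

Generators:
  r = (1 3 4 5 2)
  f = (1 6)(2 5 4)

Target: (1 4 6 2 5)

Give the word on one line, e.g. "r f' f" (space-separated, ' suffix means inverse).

r' f' r' f r

  after r': (1 2 5 4 3)
  after f': (1 4 3 6)
  after r': (1 3 6 2 5 4)
  after f: (1 3)(2 4 6 5)
  after r: (1 4 6 2 5)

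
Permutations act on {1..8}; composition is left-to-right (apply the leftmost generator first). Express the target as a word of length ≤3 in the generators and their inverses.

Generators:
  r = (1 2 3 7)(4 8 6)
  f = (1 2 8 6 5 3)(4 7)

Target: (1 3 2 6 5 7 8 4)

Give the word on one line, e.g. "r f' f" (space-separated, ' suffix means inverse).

  after f: (1 2 8 6 5 3)(4 7)
  after r: (1 3 2 6 5 7 8 4)

f r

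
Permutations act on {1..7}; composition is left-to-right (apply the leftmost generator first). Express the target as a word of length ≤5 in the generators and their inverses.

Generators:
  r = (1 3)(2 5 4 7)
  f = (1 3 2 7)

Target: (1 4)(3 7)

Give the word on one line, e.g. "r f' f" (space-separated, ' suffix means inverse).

  after r: (1 3)(2 5 4 7)
  after f': (2 5 4)(3 7)
  after f': (1 7)(2 5 4 3)
  after r': (1 4)(3 7)

r f' f' r'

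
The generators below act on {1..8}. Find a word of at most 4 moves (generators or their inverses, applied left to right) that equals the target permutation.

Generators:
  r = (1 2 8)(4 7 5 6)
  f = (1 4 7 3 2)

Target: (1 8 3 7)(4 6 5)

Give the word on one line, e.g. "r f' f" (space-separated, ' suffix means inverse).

r' f'

  after r': (1 8 2)(4 6 5 7)
  after f': (1 8 3 7)(4 6 5)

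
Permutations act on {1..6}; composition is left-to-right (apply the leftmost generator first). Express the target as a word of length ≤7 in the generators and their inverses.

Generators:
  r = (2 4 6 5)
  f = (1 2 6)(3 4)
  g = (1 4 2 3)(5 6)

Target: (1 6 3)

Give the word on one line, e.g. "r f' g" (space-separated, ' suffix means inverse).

f g g g r

  after f: (1 2 6)(3 4)
  after g: (1 3 2 5 6 4)
  after g: (2 6)
  after g: (1 4 2 5 6 3)
  after r: (1 6 3)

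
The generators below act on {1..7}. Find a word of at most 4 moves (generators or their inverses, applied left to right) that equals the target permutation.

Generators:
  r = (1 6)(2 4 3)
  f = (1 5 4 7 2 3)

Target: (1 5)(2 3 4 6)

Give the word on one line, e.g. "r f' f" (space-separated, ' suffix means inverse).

f' r' f' r

  after f': (1 3 2 7 4 5)
  after r': (1 4 5 6)(2 7)
  after f': (1 5 6 3 2 4)
  after r: (1 5)(2 3 4 6)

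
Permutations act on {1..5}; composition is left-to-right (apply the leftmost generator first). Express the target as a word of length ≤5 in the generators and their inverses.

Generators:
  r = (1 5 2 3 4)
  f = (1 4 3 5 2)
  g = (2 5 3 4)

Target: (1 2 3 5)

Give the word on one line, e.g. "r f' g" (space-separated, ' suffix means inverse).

  after r': (1 4 3 2 5)
  after r': (1 3 5 4 2)
  after g: (1 4 5 2)
  after r': (1 3 2 4)
  after r': (1 2 3 5)

r' r' g r' r'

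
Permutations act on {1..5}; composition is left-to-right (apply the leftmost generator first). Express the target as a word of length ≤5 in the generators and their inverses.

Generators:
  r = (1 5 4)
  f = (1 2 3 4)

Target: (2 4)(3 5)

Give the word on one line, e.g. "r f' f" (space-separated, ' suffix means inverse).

f' r' r' f' r

  after f': (1 4 3 2)
  after r': (1 5)(2 4 3)
  after r': (2 5 4 3)
  after f': (1 4 2 5 3)
  after r: (2 4)(3 5)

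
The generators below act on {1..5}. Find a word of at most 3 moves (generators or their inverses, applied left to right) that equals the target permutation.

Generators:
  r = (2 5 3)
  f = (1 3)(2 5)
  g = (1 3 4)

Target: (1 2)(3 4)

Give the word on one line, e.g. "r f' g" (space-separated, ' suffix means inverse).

  after f': (1 3)(2 5)
  after r: (1 2 3)
  after g': (1 2)(3 4)

f' r g'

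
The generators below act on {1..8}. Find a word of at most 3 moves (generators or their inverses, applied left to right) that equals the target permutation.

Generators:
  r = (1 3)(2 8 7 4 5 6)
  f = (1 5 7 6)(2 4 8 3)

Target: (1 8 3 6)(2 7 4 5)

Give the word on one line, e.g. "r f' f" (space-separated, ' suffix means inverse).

  after r': (1 3)(2 6 5 4 7 8)
  after f': (1 8 3 6)(2 7 4 5)

r' f'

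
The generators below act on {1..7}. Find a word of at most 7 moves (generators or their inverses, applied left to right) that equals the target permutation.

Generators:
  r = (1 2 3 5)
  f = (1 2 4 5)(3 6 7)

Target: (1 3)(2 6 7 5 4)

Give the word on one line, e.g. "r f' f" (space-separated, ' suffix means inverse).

f r f' r f

  after f: (1 2 4 5)(3 6 7)
  after r: (1 3 6 7 5 2 4)
  after f': (1 7 4 5)
  after r: (1 7 4)(2 3 5)
  after f: (1 3)(2 6 7 5 4)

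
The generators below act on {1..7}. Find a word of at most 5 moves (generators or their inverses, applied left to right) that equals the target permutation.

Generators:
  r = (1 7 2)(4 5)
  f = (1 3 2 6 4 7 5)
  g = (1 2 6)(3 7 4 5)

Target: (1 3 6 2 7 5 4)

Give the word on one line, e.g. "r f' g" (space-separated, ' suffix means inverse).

  after g: (1 2 6)(3 7 4 5)
  after r': (1 7 5 3)(2 6)
  after g': (1 3 6)(4 7)
  after r': (1 3 6 2 7 5 4)

g r' g' r'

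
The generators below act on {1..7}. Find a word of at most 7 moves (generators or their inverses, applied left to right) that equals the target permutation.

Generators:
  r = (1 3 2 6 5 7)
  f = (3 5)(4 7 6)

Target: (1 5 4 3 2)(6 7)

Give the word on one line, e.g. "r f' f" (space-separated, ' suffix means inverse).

f' r' r' f f

  after f': (3 5)(4 6 7)
  after r': (1 7 4 2 3 6 5)
  after r': (1 5 7 4 3 2)
  after f: (1 3 2)(4 5 6)
  after f: (1 5 4 3 2)(6 7)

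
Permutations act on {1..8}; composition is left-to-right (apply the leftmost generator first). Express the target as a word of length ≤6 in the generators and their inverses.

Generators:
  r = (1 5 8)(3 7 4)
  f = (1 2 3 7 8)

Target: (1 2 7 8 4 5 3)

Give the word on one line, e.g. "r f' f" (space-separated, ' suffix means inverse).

r f f r' f

  after r: (1 5 8)(3 7 4)
  after f: (1 5)(2 3 8)(4 7)
  after f: (1 5 2 7 4 8 3)
  after r': (2 3 8 4 5)
  after f: (1 2 7 8 4 5 3)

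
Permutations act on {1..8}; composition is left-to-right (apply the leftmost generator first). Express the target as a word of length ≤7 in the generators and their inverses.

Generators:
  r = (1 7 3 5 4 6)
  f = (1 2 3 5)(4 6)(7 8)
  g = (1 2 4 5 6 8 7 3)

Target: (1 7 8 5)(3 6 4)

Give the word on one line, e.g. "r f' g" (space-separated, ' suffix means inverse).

  after r': (1 6 4 5 3 7)
  after f': (1 4 3 8 7 5 2)
  after r': (1 5 2 6 4 7 3 8)
  after r': (1 3 8 6 5 2 4)
  after g': (1 7 8 5)(3 6 4)

r' f' r' r' g'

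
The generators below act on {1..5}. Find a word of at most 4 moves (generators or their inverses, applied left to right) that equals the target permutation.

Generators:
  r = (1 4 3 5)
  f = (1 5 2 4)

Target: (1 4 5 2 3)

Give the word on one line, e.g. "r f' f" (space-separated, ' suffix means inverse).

  after r': (1 5 3 4)
  after f: (1 2 4 5 3)
  after r: (1 2 3 4)
  after f: (1 4 5 2 3)

r' f r f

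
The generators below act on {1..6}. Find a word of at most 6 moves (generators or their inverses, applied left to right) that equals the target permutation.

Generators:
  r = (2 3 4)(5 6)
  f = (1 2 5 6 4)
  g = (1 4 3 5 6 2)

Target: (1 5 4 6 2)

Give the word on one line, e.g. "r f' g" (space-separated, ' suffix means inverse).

  after r: (2 3 4)(5 6)
  after g: (1 4)(2 5)
  after f': (1 6 5)
  after f': (1 5 4 6 2)

r g f' f'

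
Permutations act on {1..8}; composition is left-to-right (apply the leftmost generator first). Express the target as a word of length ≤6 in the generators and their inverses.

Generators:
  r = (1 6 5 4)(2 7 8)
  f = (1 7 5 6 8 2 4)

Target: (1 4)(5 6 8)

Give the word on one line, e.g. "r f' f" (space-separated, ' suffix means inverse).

  after r: (1 6 5 4)(2 7 8)
  after f: (1 8 4 7 2 5)
  after r': (1 7 8 5 4 2 6)
  after f: (1 5)(2 8 6 7)
  after r: (1 4)(5 6 8)

r f r' f r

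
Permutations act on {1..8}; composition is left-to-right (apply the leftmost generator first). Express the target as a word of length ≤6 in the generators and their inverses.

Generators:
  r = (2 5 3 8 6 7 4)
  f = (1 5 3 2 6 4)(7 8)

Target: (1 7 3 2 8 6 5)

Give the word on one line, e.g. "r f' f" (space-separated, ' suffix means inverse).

  after r: (2 5 3 8 6 7 4)
  after f: (1 5 2 3 7)(4 6 8)
  after r': (1 2 5 4 8 7)(3 6)
  after f: (1 6 2 3 4 7 5)
  after r: (1 7 3 2 8 6 5)

r f r' f r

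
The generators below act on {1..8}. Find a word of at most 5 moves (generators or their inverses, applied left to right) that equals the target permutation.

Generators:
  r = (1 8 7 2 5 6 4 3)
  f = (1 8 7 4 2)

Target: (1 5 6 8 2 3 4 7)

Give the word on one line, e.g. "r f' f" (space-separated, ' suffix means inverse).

f' r f' f'

  after f': (1 2 4 7 8)
  after r: (1 5 6 4 2 3)
  after f': (1 5 6 7 8)(2 3)
  after f': (1 5 6 8 2 3 4 7)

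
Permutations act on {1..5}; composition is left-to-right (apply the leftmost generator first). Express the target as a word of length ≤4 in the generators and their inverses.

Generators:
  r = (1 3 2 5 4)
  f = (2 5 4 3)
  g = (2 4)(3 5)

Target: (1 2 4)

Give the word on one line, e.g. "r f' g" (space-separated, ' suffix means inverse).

  after g: (2 4)(3 5)
  after r: (1 3 4 5 2)
  after g: (1 5 4 3 2)
  after r': (1 2 4)

g r g r'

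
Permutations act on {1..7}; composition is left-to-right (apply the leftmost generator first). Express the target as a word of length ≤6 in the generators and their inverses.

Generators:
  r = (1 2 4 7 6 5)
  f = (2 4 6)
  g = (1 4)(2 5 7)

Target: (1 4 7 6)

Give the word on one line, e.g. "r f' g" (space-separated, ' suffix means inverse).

  after g': (1 4)(2 7 5)
  after g': (2 5 7)
  after f': (2 5 7 6 4)
  after g': (1 4 7 6)

g' g' f' g'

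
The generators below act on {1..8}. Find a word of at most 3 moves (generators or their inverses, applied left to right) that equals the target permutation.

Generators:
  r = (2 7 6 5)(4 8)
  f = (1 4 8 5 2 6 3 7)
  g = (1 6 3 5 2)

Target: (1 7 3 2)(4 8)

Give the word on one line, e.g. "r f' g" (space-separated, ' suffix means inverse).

g' r g

  after g': (1 2 5 3 6)
  after r: (1 7 6)(3 5)(4 8)
  after g: (1 7 3 2)(4 8)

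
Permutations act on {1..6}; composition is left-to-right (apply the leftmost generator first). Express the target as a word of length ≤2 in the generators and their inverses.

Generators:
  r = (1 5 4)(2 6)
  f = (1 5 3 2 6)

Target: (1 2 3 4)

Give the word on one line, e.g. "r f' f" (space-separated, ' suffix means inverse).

  after f': (1 6 2 3 5)
  after r: (1 2 3 4)

f' r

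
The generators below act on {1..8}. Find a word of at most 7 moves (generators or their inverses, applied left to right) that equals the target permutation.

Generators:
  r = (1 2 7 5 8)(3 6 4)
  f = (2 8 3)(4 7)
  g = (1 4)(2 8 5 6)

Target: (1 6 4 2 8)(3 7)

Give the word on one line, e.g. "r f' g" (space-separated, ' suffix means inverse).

g g g r' f'

  after g: (1 4)(2 8 5 6)
  after g: (2 5)(6 8)
  after g: (1 4)(2 6 5 8)
  after r': (1 6 7 2 3 4 8)
  after f': (1 6 4 2 8)(3 7)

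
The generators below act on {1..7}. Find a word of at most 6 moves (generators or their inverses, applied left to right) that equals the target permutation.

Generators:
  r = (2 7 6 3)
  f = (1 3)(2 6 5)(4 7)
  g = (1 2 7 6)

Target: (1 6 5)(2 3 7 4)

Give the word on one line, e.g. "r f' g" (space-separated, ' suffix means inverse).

  after g': (1 6 7 2)
  after r: (1 3 2)
  after f: (2 3 6 5)(4 7)
  after g': (1 6 5)(2 3 7 4)

g' r f g'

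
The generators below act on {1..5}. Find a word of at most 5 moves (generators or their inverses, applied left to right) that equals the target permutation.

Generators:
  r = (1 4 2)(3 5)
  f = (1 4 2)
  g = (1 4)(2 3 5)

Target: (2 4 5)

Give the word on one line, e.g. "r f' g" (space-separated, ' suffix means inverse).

  after r': (1 2 4)(3 5)
  after f: (3 5)
  after f: (1 4 2)(3 5)
  after g': (2 4 5)

r' f f g'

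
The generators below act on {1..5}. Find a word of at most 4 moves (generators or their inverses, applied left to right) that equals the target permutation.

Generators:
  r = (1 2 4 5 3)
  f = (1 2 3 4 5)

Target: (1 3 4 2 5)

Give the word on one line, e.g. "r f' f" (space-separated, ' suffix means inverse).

  after r: (1 2 4 5 3)
  after f': (2 3 5)
  after r': (1 3 4 2 5)

r f' r'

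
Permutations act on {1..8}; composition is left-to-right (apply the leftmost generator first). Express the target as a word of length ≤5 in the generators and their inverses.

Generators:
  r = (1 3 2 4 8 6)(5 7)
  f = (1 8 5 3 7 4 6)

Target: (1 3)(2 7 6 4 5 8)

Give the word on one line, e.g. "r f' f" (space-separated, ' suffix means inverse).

f f r f'

  after f: (1 8 5 3 7 4 6)
  after f: (1 5 7 6 8 3 4)
  after r: (1 7)(2 4 3 8)
  after f': (1 3)(2 7 6 4 5 8)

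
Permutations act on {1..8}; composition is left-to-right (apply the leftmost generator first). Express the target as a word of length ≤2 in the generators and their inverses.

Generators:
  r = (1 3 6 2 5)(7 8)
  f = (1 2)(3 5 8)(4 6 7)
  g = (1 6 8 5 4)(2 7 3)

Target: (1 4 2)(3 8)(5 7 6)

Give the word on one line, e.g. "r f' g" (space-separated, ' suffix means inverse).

  after g': (1 4 5 8 6)(2 3 7)
  after r': (1 4 2)(3 8)(5 7 6)

g' r'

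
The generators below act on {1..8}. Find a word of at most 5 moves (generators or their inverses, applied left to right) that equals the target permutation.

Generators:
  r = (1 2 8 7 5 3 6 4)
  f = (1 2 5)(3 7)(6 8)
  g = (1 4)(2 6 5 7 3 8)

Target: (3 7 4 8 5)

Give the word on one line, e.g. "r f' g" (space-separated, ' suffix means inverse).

  after g': (1 4)(2 8 3 7 5 6)
  after f: (1 4 2 6 5 8 7)
  after g': (3 7 4 8 5)

g' f g'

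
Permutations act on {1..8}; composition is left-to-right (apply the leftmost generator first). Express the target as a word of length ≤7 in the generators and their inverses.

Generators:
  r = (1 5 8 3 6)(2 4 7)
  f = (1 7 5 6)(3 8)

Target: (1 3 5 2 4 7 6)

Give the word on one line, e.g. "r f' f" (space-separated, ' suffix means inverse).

  after f': (1 6 5 7)(3 8)
  after r: (2 4 7 5)(6 8)
  after r: (1 5 4 2 7 8)(3 6)
  after r: (1 8 5 7 3)
  after r: (1 3 5 2 4 7 6)

f' r r r r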